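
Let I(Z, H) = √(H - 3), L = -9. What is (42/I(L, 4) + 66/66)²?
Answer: 1849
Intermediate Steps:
I(Z, H) = √(-3 + H)
(42/I(L, 4) + 66/66)² = (42/(√(-3 + 4)) + 66/66)² = (42/(√1) + 66*(1/66))² = (42/1 + 1)² = (42*1 + 1)² = (42 + 1)² = 43² = 1849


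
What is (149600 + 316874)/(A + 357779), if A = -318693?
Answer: 233237/19543 ≈ 11.935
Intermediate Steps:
(149600 + 316874)/(A + 357779) = (149600 + 316874)/(-318693 + 357779) = 466474/39086 = 466474*(1/39086) = 233237/19543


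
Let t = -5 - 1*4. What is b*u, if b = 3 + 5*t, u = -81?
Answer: 3402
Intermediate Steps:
t = -9 (t = -5 - 4 = -9)
b = -42 (b = 3 + 5*(-9) = 3 - 45 = -42)
b*u = -42*(-81) = 3402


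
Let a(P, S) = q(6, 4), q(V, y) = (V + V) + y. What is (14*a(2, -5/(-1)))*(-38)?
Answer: -8512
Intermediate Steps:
q(V, y) = y + 2*V (q(V, y) = 2*V + y = y + 2*V)
a(P, S) = 16 (a(P, S) = 4 + 2*6 = 4 + 12 = 16)
(14*a(2, -5/(-1)))*(-38) = (14*16)*(-38) = 224*(-38) = -8512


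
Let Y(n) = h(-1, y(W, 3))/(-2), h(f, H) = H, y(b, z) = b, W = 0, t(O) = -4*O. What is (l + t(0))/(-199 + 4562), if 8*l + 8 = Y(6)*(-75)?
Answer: -1/4363 ≈ -0.00022920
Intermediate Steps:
Y(n) = 0 (Y(n) = 0/(-2) = 0*(-½) = 0)
l = -1 (l = -1 + (0*(-75))/8 = -1 + (⅛)*0 = -1 + 0 = -1)
(l + t(0))/(-199 + 4562) = (-1 - 4*0)/(-199 + 4562) = (-1 + 0)/4363 = -1*1/4363 = -1/4363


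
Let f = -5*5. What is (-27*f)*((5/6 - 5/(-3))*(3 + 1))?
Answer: 6750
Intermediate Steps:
f = -25
(-27*f)*((5/6 - 5/(-3))*(3 + 1)) = (-27*(-25))*((5/6 - 5/(-3))*(3 + 1)) = 675*((5*(⅙) - 5*(-⅓))*4) = 675*((⅚ + 5/3)*4) = 675*((5/2)*4) = 675*10 = 6750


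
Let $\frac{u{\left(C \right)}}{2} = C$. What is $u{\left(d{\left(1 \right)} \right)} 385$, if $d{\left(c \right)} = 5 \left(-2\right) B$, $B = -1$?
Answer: $7700$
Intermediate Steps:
$d{\left(c \right)} = 10$ ($d{\left(c \right)} = 5 \left(-2\right) \left(-1\right) = \left(-10\right) \left(-1\right) = 10$)
$u{\left(C \right)} = 2 C$
$u{\left(d{\left(1 \right)} \right)} 385 = 2 \cdot 10 \cdot 385 = 20 \cdot 385 = 7700$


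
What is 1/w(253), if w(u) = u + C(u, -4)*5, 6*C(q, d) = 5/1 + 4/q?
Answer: 506/130133 ≈ 0.0038883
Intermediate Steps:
C(q, d) = ⅚ + 2/(3*q) (C(q, d) = (5/1 + 4/q)/6 = (5*1 + 4/q)/6 = (5 + 4/q)/6 = ⅚ + 2/(3*q))
w(u) = u + 5*(4 + 5*u)/(6*u) (w(u) = u + ((4 + 5*u)/(6*u))*5 = u + 5*(4 + 5*u)/(6*u))
1/w(253) = 1/(25/6 + 253 + (10/3)/253) = 1/(25/6 + 253 + (10/3)*(1/253)) = 1/(25/6 + 253 + 10/759) = 1/(130133/506) = 506/130133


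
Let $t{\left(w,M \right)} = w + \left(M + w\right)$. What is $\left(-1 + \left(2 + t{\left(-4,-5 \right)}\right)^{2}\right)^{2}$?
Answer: $14400$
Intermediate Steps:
$t{\left(w,M \right)} = M + 2 w$
$\left(-1 + \left(2 + t{\left(-4,-5 \right)}\right)^{2}\right)^{2} = \left(-1 + \left(2 + \left(-5 + 2 \left(-4\right)\right)\right)^{2}\right)^{2} = \left(-1 + \left(2 - 13\right)^{2}\right)^{2} = \left(-1 + \left(-11\right)^{2}\right)^{2} = \left(-1 + 121\right)^{2} = 120^{2} = 14400$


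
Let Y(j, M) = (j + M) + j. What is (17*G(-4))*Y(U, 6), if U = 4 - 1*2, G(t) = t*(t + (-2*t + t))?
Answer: 0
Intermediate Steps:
G(t) = 0 (G(t) = t*(t - t) = t*0 = 0)
U = 2 (U = 4 - 2 = 2)
Y(j, M) = M + 2*j (Y(j, M) = (M + j) + j = M + 2*j)
(17*G(-4))*Y(U, 6) = (17*0)*(6 + 2*2) = 0*(6 + 4) = 0*10 = 0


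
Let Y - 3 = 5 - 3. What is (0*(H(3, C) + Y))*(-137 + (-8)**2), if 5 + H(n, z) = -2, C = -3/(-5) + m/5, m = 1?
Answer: 0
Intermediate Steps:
C = 4/5 (C = -3/(-5) + 1/5 = -3*(-1/5) + 1*(1/5) = 3/5 + 1/5 = 4/5 ≈ 0.80000)
H(n, z) = -7 (H(n, z) = -5 - 2 = -7)
Y = 5 (Y = 3 + (5 - 3) = 3 + 2 = 5)
(0*(H(3, C) + Y))*(-137 + (-8)**2) = (0*(-7 + 5))*(-137 + (-8)**2) = (0*(-2))*(-137 + 64) = 0*(-73) = 0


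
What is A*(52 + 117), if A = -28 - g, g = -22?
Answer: -1014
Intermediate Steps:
A = -6 (A = -28 - 1*(-22) = -28 + 22 = -6)
A*(52 + 117) = -6*(52 + 117) = -6*169 = -1014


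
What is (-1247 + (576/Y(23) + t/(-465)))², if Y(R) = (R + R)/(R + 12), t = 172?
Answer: 74881695003241/114383025 ≈ 6.5466e+5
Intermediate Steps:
Y(R) = 2*R/(12 + R) (Y(R) = (2*R)/(12 + R) = 2*R/(12 + R))
(-1247 + (576/Y(23) + t/(-465)))² = (-1247 + (576/((2*23/(12 + 23))) + 172/(-465)))² = (-1247 + (576/((2*23/35)) + 172*(-1/465)))² = (-1247 + (576/((2*23*(1/35))) - 172/465))² = (-1247 + (576/(46/35) - 172/465))² = (-1247 + (576*(35/46) - 172/465))² = (-1247 + (10080/23 - 172/465))² = (-1247 + 4683244/10695)² = (-8653421/10695)² = 74881695003241/114383025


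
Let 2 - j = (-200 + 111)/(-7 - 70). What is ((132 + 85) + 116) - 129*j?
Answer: 17256/77 ≈ 224.10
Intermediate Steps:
j = 65/77 (j = 2 - (-200 + 111)/(-7 - 70) = 2 - (-89)/(-77) = 2 - (-89)*(-1)/77 = 2 - 1*89/77 = 2 - 89/77 = 65/77 ≈ 0.84416)
((132 + 85) + 116) - 129*j = ((132 + 85) + 116) - 129*65/77 = (217 + 116) - 8385/77 = 333 - 8385/77 = 17256/77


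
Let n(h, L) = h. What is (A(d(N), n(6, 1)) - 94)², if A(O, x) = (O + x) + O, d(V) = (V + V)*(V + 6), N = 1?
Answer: 3600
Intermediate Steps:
d(V) = 2*V*(6 + V) (d(V) = (2*V)*(6 + V) = 2*V*(6 + V))
A(O, x) = x + 2*O
(A(d(N), n(6, 1)) - 94)² = ((6 + 2*(2*1*(6 + 1))) - 94)² = ((6 + 2*(2*1*7)) - 94)² = ((6 + 2*14) - 94)² = ((6 + 28) - 94)² = (34 - 94)² = (-60)² = 3600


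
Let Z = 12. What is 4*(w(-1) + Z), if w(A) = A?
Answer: 44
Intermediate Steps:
4*(w(-1) + Z) = 4*(-1 + 12) = 4*11 = 44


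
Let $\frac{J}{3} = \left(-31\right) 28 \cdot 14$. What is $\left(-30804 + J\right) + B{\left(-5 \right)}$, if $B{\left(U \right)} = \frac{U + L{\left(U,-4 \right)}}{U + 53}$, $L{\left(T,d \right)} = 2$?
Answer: $- \frac{1076161}{16} \approx -67260.0$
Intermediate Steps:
$J = -36456$ ($J = 3 \left(-31\right) 28 \cdot 14 = 3 \left(\left(-868\right) 14\right) = 3 \left(-12152\right) = -36456$)
$B{\left(U \right)} = \frac{2 + U}{53 + U}$ ($B{\left(U \right)} = \frac{U + 2}{U + 53} = \frac{2 + U}{53 + U}$)
$\left(-30804 + J\right) + B{\left(-5 \right)} = \left(-30804 - 36456\right) + \frac{2 - 5}{53 - 5} = -67260 + \frac{1}{48} \left(-3\right) = -67260 - \frac{1}{16} = - \frac{1076161}{16}$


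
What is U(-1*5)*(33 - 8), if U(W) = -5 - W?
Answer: 0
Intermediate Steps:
U(-1*5)*(33 - 8) = (-5 - (-1)*5)*(33 - 8) = (-5 - 1*(-5))*25 = (-5 + 5)*25 = 0*25 = 0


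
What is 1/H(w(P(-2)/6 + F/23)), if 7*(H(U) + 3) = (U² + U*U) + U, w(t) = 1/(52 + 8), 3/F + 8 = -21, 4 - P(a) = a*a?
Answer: -12600/37769 ≈ -0.33361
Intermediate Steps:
P(a) = 4 - a² (P(a) = 4 - a*a = 4 - a²)
F = -3/29 (F = 3/(-8 - 21) = 3/(-29) = 3*(-1/29) = -3/29 ≈ -0.10345)
w(t) = 1/60
H(U) = -3 + U/7 + 2*U²/7 (H(U) = -3 + ((U² + U*U) + U)/7 = -3 + ((U² + U²) + U)/7 = -3 + (2*U² + U)/7 = -3 + (U + 2*U²)/7 = -3 + (U/7 + 2*U²/7) = -3 + U/7 + 2*U²/7)
1/H(w(P(-2)/6 + F/23)) = 1/(-3 + (⅐)*(1/60) + 2*(1/60)²/7) = 1/(-3 + 1/420 + (2/7)*(1/3600)) = 1/(-3 + 1/420 + 1/12600) = 1/(-37769/12600) = -12600/37769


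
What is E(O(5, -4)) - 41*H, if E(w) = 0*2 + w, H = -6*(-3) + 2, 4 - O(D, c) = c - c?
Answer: -816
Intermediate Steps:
O(D, c) = 4 (O(D, c) = 4 - (c - c) = 4 - 1*0 = 4 + 0 = 4)
H = 20 (H = 18 + 2 = 20)
E(w) = w (E(w) = 0 + w = w)
E(O(5, -4)) - 41*H = 4 - 41*20 = 4 - 820 = -816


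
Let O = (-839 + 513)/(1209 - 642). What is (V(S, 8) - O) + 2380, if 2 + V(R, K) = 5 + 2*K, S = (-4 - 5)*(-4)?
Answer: 1360559/567 ≈ 2399.6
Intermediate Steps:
S = 36 (S = -9*(-4) = 36)
V(R, K) = 3 + 2*K (V(R, K) = -2 + (5 + 2*K) = 3 + 2*K)
O = -326/567 ≈ -0.57496
(V(S, 8) - O) + 2380 = ((3 + 2*8) - 1*(-326/567)) + 2380 = ((3 + 16) + 326/567) + 2380 = (19 + 326/567) + 2380 = 11099/567 + 2380 = 1360559/567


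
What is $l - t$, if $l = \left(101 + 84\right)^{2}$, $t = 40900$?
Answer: $-6675$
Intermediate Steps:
$l = 34225$ ($l = 185^{2} = 34225$)
$l - t = 34225 - 40900 = -6675$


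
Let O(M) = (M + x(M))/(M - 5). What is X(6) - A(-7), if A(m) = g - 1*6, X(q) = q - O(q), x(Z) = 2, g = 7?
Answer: -3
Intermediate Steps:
O(M) = (2 + M)/(-5 + M) (O(M) = (M + 2)/(M - 5) = (2 + M)/(-5 + M))
X(q) = q - (2 + q)/(-5 + q)
A(m) = 1 (A(m) = 7 - 1*6 = 7 - 6 = 1)
X(6) - A(-7) = (-2 - 1*6 + 6*(-5 + 6))/(-5 + 6) - 1*1 = (-2 - 6 + 6*1)/1 - 1 = 1*(-2 - 6 + 6) - 1 = 1*(-2) - 1 = -2 - 1 = -3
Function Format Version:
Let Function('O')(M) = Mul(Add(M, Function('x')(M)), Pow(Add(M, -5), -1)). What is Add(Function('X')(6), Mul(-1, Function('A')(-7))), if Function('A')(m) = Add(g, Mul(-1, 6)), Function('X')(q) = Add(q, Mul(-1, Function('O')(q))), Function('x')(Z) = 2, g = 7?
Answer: -3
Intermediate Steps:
Function('O')(M) = Mul(Pow(Add(-5, M), -1), Add(2, M)) (Function('O')(M) = Mul(Add(M, 2), Pow(Add(M, -5), -1)) = Mul(Add(2, M), Pow(Add(-5, M), -1)) = Mul(Pow(Add(-5, M), -1), Add(2, M)))
Function('X')(q) = Add(q, Mul(-1, Pow(Add(-5, q), -1), Add(2, q))) (Function('X')(q) = Add(q, Mul(-1, Mul(Pow(Add(-5, q), -1), Add(2, q)))) = Add(q, Mul(-1, Pow(Add(-5, q), -1), Add(2, q))))
Function('A')(m) = 1 (Function('A')(m) = Add(7, Mul(-1, 6)) = Add(7, -6) = 1)
Add(Function('X')(6), Mul(-1, Function('A')(-7))) = Add(Mul(Pow(Add(-5, 6), -1), Add(-2, Mul(-1, 6), Mul(6, Add(-5, 6)))), Mul(-1, 1)) = Add(Mul(Pow(1, -1), Add(-2, -6, Mul(6, 1))), -1) = Add(Mul(1, Add(-2, -6, 6)), -1) = Add(Mul(1, -2), -1) = Add(-2, -1) = -3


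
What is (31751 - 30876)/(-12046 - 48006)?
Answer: -875/60052 ≈ -0.014571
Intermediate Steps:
(31751 - 30876)/(-12046 - 48006) = 875/(-60052) = 875*(-1/60052) = -875/60052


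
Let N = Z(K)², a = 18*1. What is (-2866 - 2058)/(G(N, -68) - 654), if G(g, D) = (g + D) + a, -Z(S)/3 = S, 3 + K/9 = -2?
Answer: -4924/17521 ≈ -0.28103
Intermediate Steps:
K = -45 (K = -27 + 9*(-2) = -27 - 18 = -45)
a = 18
Z(S) = -3*S
N = 18225 (N = (-3*(-45))² = 135² = 18225)
G(g, D) = 18 + D + g (G(g, D) = (g + D) + 18 = (D + g) + 18 = 18 + D + g)
(-2866 - 2058)/(G(N, -68) - 654) = (-2866 - 2058)/((18 - 68 + 18225) - 654) = -4924/(18175 - 654) = -4924/17521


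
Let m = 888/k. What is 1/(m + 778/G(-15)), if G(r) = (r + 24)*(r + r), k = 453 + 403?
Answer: -14445/26638 ≈ -0.54227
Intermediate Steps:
k = 856
G(r) = 2*r*(24 + r) (G(r) = (24 + r)*(2*r) = 2*r*(24 + r))
m = 111/107 (m = 888/856 = 888*(1/856) = 111/107 ≈ 1.0374)
1/(m + 778/G(-15)) = 1/(111/107 + 778/((2*(-15)*(24 - 15)))) = 1/(111/107 + 778/((2*(-15)*9))) = 1/(111/107 + 778/(-270)) = 1/(111/107 + 778*(-1/270)) = 1/(111/107 - 389/135) = 1/(-26638/14445) = -14445/26638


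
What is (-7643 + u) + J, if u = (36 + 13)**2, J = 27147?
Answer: 21905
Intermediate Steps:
u = 2401 (u = 49**2 = 2401)
(-7643 + u) + J = (-7643 + 2401) + 27147 = -5242 + 27147 = 21905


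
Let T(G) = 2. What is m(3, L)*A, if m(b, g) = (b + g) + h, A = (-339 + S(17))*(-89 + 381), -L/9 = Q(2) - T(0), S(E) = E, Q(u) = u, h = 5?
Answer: -752192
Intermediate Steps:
L = 0 (L = -9*(2 - 1*2) = -9*(2 - 2) = -9*0 = 0)
A = -94024 (A = (-339 + 17)*(-89 + 381) = -322*292 = -94024)
m(b, g) = 5 + b + g (m(b, g) = (b + g) + 5 = 5 + b + g)
m(3, L)*A = (5 + 3 + 0)*(-94024) = 8*(-94024) = -752192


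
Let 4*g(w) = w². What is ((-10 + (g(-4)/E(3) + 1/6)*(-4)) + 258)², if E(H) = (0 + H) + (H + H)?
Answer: 4884100/81 ≈ 60298.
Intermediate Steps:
g(w) = w²/4
E(H) = 3*H (E(H) = H + 2*H = 3*H)
((-10 + (g(-4)/E(3) + 1/6)*(-4)) + 258)² = ((-10 + (((¼)*(-4)²)/((3*3)) + 1/6)*(-4)) + 258)² = ((-10 + (((¼)*16)/9 + 1*(⅙))*(-4)) + 258)² = ((-10 + (4*(⅑) + ⅙)*(-4)) + 258)² = ((-10 + (4/9 + ⅙)*(-4)) + 258)² = ((-10 + (11/18)*(-4)) + 258)² = ((-10 - 22/9) + 258)² = (-112/9 + 258)² = (2210/9)² = 4884100/81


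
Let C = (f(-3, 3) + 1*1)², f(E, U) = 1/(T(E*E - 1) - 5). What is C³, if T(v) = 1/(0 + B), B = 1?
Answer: 729/4096 ≈ 0.17798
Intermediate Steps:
T(v) = 1 (T(v) = 1/(0 + 1) = 1/1 = 1)
f(E, U) = -¼ (f(E, U) = 1/(1 - 5) = 1/(-4) = -¼)
C = 9/16 (C = (-¼ + 1*1)² = (-¼ + 1)² = (¾)² = 9/16 ≈ 0.56250)
C³ = (9/16)³ = 729/4096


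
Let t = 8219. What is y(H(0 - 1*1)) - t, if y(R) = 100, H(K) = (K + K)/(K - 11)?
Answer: -8119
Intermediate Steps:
H(K) = 2*K/(-11 + K) (H(K) = (2*K)/(-11 + K) = 2*K/(-11 + K))
y(H(0 - 1*1)) - t = 100 - 1*8219 = 100 - 8219 = -8119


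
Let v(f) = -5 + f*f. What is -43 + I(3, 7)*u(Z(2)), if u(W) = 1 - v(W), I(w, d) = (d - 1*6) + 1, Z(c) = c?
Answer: -39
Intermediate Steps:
I(w, d) = -5 + d (I(w, d) = (d - 6) + 1 = (-6 + d) + 1 = -5 + d)
v(f) = -5 + f²
u(W) = 6 - W² (u(W) = 1 - (-5 + W²) = 1 + (5 - W²) = 6 - W²)
-43 + I(3, 7)*u(Z(2)) = -43 + (-5 + 7)*(6 - 1*2²) = -43 + 2*(6 - 1*4) = -43 + 2*(6 - 4) = -43 + 2*2 = -43 + 4 = -39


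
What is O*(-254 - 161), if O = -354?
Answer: 146910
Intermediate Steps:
O*(-254 - 161) = -354*(-254 - 161) = -354*(-415) = 146910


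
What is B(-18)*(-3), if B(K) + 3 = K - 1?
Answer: 66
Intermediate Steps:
B(K) = -4 + K (B(K) = -3 + (K - 1) = -3 + (-1 + K) = -4 + K)
B(-18)*(-3) = (-4 - 18)*(-3) = -22*(-3) = 66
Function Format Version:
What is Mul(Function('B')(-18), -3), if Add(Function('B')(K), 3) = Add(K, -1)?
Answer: 66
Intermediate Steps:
Function('B')(K) = Add(-4, K) (Function('B')(K) = Add(-3, Add(K, -1)) = Add(-3, Add(-1, K)) = Add(-4, K))
Mul(Function('B')(-18), -3) = Mul(Add(-4, -18), -3) = Mul(-22, -3) = 66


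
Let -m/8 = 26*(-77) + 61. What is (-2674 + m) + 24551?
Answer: 37405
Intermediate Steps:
m = 15528 (m = -8*(26*(-77) + 61) = -8*(-2002 + 61) = -8*(-1941) = 15528)
(-2674 + m) + 24551 = (-2674 + 15528) + 24551 = 12854 + 24551 = 37405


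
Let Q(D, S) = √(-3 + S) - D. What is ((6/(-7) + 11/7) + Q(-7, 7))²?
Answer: 4624/49 ≈ 94.367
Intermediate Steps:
((6/(-7) + 11/7) + Q(-7, 7))² = ((6/(-7) + 11/7) + (√(-3 + 7) - 1*(-7)))² = ((6*(-⅐) + 11*(⅐)) + (√4 + 7))² = ((-6/7 + 11/7) + (2 + 7))² = (5/7 + 9)² = (68/7)² = 4624/49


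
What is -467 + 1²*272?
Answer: -195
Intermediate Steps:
-467 + 1²*272 = -467 + 1*272 = -467 + 272 = -195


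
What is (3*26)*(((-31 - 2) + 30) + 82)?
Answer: 6162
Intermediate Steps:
(3*26)*(((-31 - 2) + 30) + 82) = 78*((-33 + 30) + 82) = 78*(-3 + 82) = 78*79 = 6162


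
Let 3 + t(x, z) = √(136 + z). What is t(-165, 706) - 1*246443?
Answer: -246446 + √842 ≈ -2.4642e+5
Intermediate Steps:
t(x, z) = -3 + √(136 + z)
t(-165, 706) - 1*246443 = (-3 + √(136 + 706)) - 1*246443 = (-3 + √842) - 246443 = -246446 + √842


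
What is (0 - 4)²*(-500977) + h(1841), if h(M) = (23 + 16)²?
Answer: -8014111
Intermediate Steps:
h(M) = 1521 (h(M) = 39² = 1521)
(0 - 4)²*(-500977) + h(1841) = (0 - 4)²*(-500977) + 1521 = (-4)²*(-500977) + 1521 = 16*(-500977) + 1521 = -8015632 + 1521 = -8014111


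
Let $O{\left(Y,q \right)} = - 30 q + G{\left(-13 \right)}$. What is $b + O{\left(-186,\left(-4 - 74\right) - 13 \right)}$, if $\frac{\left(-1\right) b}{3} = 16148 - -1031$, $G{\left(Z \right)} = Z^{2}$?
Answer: $-48638$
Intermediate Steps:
$O{\left(Y,q \right)} = 169 - 30 q$ ($O{\left(Y,q \right)} = - 30 q + \left(-13\right)^{2} = - 30 q + 169 = 169 - 30 q$)
$b = -51537$ ($b = - 3 \left(16148 - -1031\right) = - 3 \left(16148 + 1031\right) = \left(-3\right) 17179 = -51537$)
$b + O{\left(-186,\left(-4 - 74\right) - 13 \right)} = -51537 - \left(-169 + 30 \left(\left(-4 - 74\right) - 13\right)\right) = -51537 - \left(-169 + 30 \left(-78 - 13\right)\right) = -51537 + \left(169 - -2730\right) = -51537 + \left(169 + 2730\right) = -51537 + 2899 = -48638$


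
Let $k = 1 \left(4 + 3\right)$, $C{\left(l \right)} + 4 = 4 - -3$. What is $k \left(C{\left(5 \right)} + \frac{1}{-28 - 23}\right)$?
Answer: $\frac{1064}{51} \approx 20.863$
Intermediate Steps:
$C{\left(l \right)} = 3$ ($C{\left(l \right)} = -4 + \left(4 - -3\right) = -4 + \left(4 + 3\right) = -4 + 7 = 3$)
$k = 7$ ($k = 1 \cdot 7 = 7$)
$k \left(C{\left(5 \right)} + \frac{1}{-28 - 23}\right) = 7 \left(3 + \frac{1}{-28 - 23}\right) = 7 \left(3 + \frac{1}{-51}\right) = 7 \left(3 - \frac{1}{51}\right) = 7 \cdot \frac{152}{51} = \frac{1064}{51}$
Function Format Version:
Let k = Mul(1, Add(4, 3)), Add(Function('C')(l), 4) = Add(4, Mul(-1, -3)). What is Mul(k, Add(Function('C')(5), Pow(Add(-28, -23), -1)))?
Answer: Rational(1064, 51) ≈ 20.863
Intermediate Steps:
Function('C')(l) = 3 (Function('C')(l) = Add(-4, Add(4, Mul(-1, -3))) = Add(-4, Add(4, 3)) = Add(-4, 7) = 3)
k = 7 (k = Mul(1, 7) = 7)
Mul(k, Add(Function('C')(5), Pow(Add(-28, -23), -1))) = Mul(7, Add(3, Pow(Add(-28, -23), -1))) = Mul(7, Add(3, Pow(-51, -1))) = Mul(7, Add(3, Rational(-1, 51))) = Mul(7, Rational(152, 51)) = Rational(1064, 51)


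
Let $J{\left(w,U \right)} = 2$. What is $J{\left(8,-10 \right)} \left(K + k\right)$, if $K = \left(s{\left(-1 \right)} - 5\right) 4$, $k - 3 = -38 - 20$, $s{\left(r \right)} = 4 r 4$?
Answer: $-278$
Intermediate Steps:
$s{\left(r \right)} = 16 r$
$k = -55$ ($k = 3 - 58 = -55$)
$K = -84$ ($K = \left(16 \left(-1\right) - 5\right) 4 = \left(-16 - 5\right) 4 = \left(-21\right) 4 = -84$)
$J{\left(8,-10 \right)} \left(K + k\right) = 2 \left(-84 - 55\right) = 2 \left(-139\right) = -278$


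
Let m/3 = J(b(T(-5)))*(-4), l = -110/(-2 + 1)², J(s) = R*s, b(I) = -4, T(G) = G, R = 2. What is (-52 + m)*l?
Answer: -4840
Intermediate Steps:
J(s) = 2*s
l = -110 (l = -110/((-1)²) = -110/1 = -110*1 = -110)
m = 96 (m = 3*((2*(-4))*(-4)) = 3*(-8*(-4)) = 3*32 = 96)
(-52 + m)*l = (-52 + 96)*(-110) = 44*(-110) = -4840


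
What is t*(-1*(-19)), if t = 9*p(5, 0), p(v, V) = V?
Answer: 0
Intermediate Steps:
t = 0 (t = 9*0 = 0)
t*(-1*(-19)) = 0*(-1*(-19)) = 0*19 = 0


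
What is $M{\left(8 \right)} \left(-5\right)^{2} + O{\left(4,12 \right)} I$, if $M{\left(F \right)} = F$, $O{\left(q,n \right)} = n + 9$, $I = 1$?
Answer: $221$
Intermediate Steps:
$O{\left(q,n \right)} = 9 + n$
$M{\left(8 \right)} \left(-5\right)^{2} + O{\left(4,12 \right)} I = 8 \left(-5\right)^{2} + \left(9 + 12\right) 1 = 8 \cdot 25 + 21 \cdot 1 = 200 + 21 = 221$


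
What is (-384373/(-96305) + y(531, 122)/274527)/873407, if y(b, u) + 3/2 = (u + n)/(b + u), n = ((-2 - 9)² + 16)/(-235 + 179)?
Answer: 350788977655313/76764264144605258760 ≈ 4.5697e-6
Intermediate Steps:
n = -137/56 (n = ((-11)² + 16)/(-56) = (121 + 16)*(-1/56) = 137*(-1/56) = -137/56 ≈ -2.4464)
y(b, u) = -3/2 + (-137/56 + u)/(b + u) (y(b, u) = -3/2 + (u - 137/56)/(b + u) = -3/2 + (-137/56 + u)/(b + u))
(-384373/(-96305) + y(531, 122)/274527)/873407 = (-384373/(-96305) + ((-137 - 84*531 - 28*122)/(56*(531 + 122)))/274527)/873407 = (-384373*(-1/96305) + ((1/56)*(-137 - 44604 - 3416)/653)*(1/274527))*(1/873407) = (34943/8755 + ((1/56)*(1/653)*(-48157))*(1/274527))*(1/873407) = (34943/8755 - 48157/36568*1/274527)*(1/873407) = (34943/8755 - 48157/10038903336)*(1/873407) = (350788977655313/87890598706680)*(1/873407) = 350788977655313/76764264144605258760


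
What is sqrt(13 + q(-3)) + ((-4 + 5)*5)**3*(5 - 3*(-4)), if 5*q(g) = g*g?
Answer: 2125 + sqrt(370)/5 ≈ 2128.8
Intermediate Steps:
q(g) = g**2/5 (q(g) = (g*g)/5 = g**2/5)
sqrt(13 + q(-3)) + ((-4 + 5)*5)**3*(5 - 3*(-4)) = sqrt(13 + (1/5)*(-3)**2) + ((-4 + 5)*5)**3*(5 - 3*(-4)) = sqrt(13 + (1/5)*9) + (1*5)**3*(5 + 12) = sqrt(13 + 9/5) + 5**3*17 = sqrt(74/5) + 125*17 = sqrt(370)/5 + 2125 = 2125 + sqrt(370)/5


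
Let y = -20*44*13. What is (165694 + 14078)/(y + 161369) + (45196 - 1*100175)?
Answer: -8242766719/149929 ≈ -54978.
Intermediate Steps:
y = -11440 (y = -880*13 = -11440)
(165694 + 14078)/(y + 161369) + (45196 - 1*100175) = (165694 + 14078)/(-11440 + 161369) + (45196 - 1*100175) = 179772/149929 + (45196 - 100175) = 179772*(1/149929) - 54979 = 179772/149929 - 54979 = -8242766719/149929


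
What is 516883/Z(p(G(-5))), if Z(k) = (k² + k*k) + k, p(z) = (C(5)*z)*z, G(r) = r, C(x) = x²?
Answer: 516883/781875 ≈ 0.66108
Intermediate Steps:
p(z) = 25*z² (p(z) = (5²*z)*z = (25*z)*z = 25*z²)
Z(k) = k + 2*k² (Z(k) = (k² + k²) + k = 2*k² + k = k + 2*k²)
516883/Z(p(G(-5))) = 516883/(((25*(-5)²)*(1 + 2*(25*(-5)²)))) = 516883/(((25*25)*(1 + 2*(25*25)))) = 516883/((625*(1 + 2*625))) = 516883/((625*(1 + 1250))) = 516883/((625*1251)) = 516883/781875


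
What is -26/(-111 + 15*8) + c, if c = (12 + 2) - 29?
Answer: -161/9 ≈ -17.889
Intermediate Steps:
c = -15 (c = 14 - 29 = -15)
-26/(-111 + 15*8) + c = -26/(-111 + 15*8) - 15 = -26/(-111 + 120) - 15 = -26/9 - 15 = -161/9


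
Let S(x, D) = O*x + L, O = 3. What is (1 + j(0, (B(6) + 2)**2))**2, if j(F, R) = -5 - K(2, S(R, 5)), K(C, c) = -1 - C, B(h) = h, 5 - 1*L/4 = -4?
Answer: 1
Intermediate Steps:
L = 36 (L = 20 - 4*(-4) = 20 + 16 = 36)
S(x, D) = 36 + 3*x (S(x, D) = 3*x + 36 = 36 + 3*x)
j(F, R) = -2 (j(F, R) = -5 - (-1 - 1*2) = -5 - (-1 - 2) = -5 - 1*(-3) = -5 + 3 = -2)
(1 + j(0, (B(6) + 2)**2))**2 = (1 - 2)**2 = (-1)**2 = 1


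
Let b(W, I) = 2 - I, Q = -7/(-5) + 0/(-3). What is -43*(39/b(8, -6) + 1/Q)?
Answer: -13459/56 ≈ -240.34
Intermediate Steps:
Q = 7/5 (Q = -7*(-⅕) + 0*(-⅓) = 7/5 + 0 = 7/5 ≈ 1.4000)
-43*(39/b(8, -6) + 1/Q) = -43*(39/(2 - 1*(-6)) + 1/(7/5)) = -43*(39/(2 + 6) + 5/7) = -43*(39/8 + 5/7) = -43*313/56 = -13459/56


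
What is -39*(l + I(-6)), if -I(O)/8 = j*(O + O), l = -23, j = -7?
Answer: 27105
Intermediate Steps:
I(O) = 112*O (I(O) = -(-56)*(O + O) = -(-56)*2*O = -(-112)*O = 112*O)
-39*(l + I(-6)) = -39*(-23 + 112*(-6)) = -39*(-23 - 672) = -39*(-695) = 27105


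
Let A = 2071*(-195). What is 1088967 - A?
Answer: 1492812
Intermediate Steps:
A = -403845
1088967 - A = 1088967 - 1*(-403845) = 1088967 + 403845 = 1492812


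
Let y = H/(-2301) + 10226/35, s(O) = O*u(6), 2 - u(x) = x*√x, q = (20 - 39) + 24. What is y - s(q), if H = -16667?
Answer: 23308021/80535 + 30*√6 ≈ 362.90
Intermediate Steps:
q = 5 (q = -19 + 24 = 5)
u(x) = 2 - x^(3/2) (u(x) = 2 - x*√x = 2 - x^(3/2))
s(O) = O*(2 - 6*√6) (s(O) = O*(2 - 6^(3/2)) = O*(2 - 6*√6))
y = 24113371/80535 (y = -16667/(-2301) + 10226/35 = -16667*(-1/2301) + 10226*(1/35) = 16667/2301 + 10226/35 = 24113371/80535 ≈ 299.42)
y - s(q) = 24113371/80535 - 2*5*(1 - 3*√6) = 24113371/80535 - (10 - 30*√6) = 24113371/80535 + (-10 + 30*√6) = 23308021/80535 + 30*√6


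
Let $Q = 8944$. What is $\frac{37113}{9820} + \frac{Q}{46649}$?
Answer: $\frac{1819114417}{458093180} \approx 3.9711$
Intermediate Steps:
$\frac{37113}{9820} + \frac{Q}{46649} = \frac{37113}{9820} + \frac{8944}{46649} = \frac{1819114417}{458093180}$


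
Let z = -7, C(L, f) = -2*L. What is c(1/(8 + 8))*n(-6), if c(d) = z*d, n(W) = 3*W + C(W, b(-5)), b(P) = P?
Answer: 21/8 ≈ 2.6250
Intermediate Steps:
n(W) = W (n(W) = 3*W - 2*W = W)
c(d) = -7*d
c(1/(8 + 8))*n(-6) = -7/(8 + 8)*(-6) = -7/16*(-6) = 21/8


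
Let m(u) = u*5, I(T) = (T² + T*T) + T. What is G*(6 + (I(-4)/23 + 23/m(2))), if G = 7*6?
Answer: 45969/115 ≈ 399.73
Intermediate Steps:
G = 42
I(T) = T + 2*T² (I(T) = (T² + T²) + T = 2*T² + T = T + 2*T²)
m(u) = 5*u
G*(6 + (I(-4)/23 + 23/m(2))) = 42*(6 + (-4*(1 + 2*(-4))/23 + 23/((5*2)))) = 42*(6 + (-4*(1 - 8)*(1/23) + 23/10)) = 42*(6 + (-4*(-7)*(1/23) + 23*(⅒))) = 42*(6 + (28*(1/23) + 23/10)) = 42*(6 + (28/23 + 23/10)) = 42*(6 + 809/230) = 42*(2189/230) = 45969/115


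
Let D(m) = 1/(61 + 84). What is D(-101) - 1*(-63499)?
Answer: 9207356/145 ≈ 63499.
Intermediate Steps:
D(m) = 1/145
D(-101) - 1*(-63499) = 1/145 - 1*(-63499) = 1/145 + 63499 = 9207356/145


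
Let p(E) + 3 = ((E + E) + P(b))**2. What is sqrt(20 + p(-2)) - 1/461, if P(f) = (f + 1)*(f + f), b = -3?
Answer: 4148/461 ≈ 8.9978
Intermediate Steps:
P(f) = 2*f*(1 + f) (P(f) = (1 + f)*(2*f) = 2*f*(1 + f))
p(E) = -3 + (12 + 2*E)**2 (p(E) = -3 + ((E + E) + 2*(-3)*(1 - 3))**2 = -3 + (2*E + 2*(-3)*(-2))**2 = -3 + (2*E + 12)**2 = -3 + (12 + 2*E)**2)
sqrt(20 + p(-2)) - 1/461 = sqrt(20 + (-3 + 4*(6 - 2)**2)) - 1/461 = sqrt(20 + (-3 + 4*4**2)) - 1*1/461 = sqrt(20 + (-3 + 4*16)) - 1/461 = sqrt(20 + (-3 + 64)) - 1/461 = sqrt(20 + 61) - 1/461 = sqrt(81) - 1/461 = 9 - 1/461 = 4148/461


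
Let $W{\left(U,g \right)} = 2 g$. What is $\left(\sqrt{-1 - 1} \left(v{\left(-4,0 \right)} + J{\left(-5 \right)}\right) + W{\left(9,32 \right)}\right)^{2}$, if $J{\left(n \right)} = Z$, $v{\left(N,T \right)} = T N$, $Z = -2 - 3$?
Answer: $4046 - 640 i \sqrt{2} \approx 4046.0 - 905.1 i$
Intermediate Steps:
$Z = -5$
$v{\left(N,T \right)} = N T$
$J{\left(n \right)} = -5$
$\left(\sqrt{-1 - 1} \left(v{\left(-4,0 \right)} + J{\left(-5 \right)}\right) + W{\left(9,32 \right)}\right)^{2} = \left(\sqrt{-1 - 1} \left(\left(-4\right) 0 - 5\right) + 2 \cdot 32\right)^{2} = \left(\sqrt{-2} \left(0 - 5\right) + 64\right)^{2} = \left(i \sqrt{2} \left(-5\right) + 64\right)^{2} = \left(- 5 i \sqrt{2} + 64\right)^{2} = \left(64 - 5 i \sqrt{2}\right)^{2}$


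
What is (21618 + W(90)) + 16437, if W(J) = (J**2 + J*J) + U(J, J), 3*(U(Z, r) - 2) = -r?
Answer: 54227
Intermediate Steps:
U(Z, r) = 2 - r/3 (U(Z, r) = 2 + (-r)/3 = 2 - r/3)
W(J) = 2 + 2*J**2 - J/3 (W(J) = (J**2 + J*J) + (2 - J/3) = (J**2 + J**2) + (2 - J/3) = 2*J**2 + (2 - J/3) = 2 + 2*J**2 - J/3)
(21618 + W(90)) + 16437 = (21618 + (2 + 2*90**2 - 1/3*90)) + 16437 = (21618 + (2 + 2*8100 - 30)) + 16437 = (21618 + (2 + 16200 - 30)) + 16437 = (21618 + 16172) + 16437 = 37790 + 16437 = 54227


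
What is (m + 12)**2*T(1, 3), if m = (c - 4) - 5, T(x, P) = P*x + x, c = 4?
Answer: 196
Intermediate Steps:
T(x, P) = x + P*x
m = -5 (m = (4 - 4) - 5 = 0 - 5 = -5)
(m + 12)**2*T(1, 3) = (-5 + 12)**2*(1*(1 + 3)) = 7**2*(1*4) = 49*4 = 196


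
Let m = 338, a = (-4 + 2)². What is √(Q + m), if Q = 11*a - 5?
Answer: √377 ≈ 19.416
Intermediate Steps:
a = 4 (a = (-2)² = 4)
Q = 39 (Q = 11*4 - 5 = 44 - 5 = 39)
√(Q + m) = √(39 + 338) = √377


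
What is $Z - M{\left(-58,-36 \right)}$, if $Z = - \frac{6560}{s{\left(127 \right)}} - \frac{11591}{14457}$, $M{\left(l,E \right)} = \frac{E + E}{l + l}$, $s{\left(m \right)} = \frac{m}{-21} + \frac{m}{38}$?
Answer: $\frac{2193451592605}{905167227} \approx 2423.3$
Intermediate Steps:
$s{\left(m \right)} = - \frac{17 m}{798}$ ($s{\left(m \right)} = m \left(- \frac{1}{21}\right) + m \frac{1}{38} = - \frac{m}{21} + \frac{m}{38} = - \frac{17 m}{798}$)
$M{\left(l,E \right)} = \frac{E}{l}$ ($M{\left(l,E \right)} = \frac{2 E}{2 l} = 2 E \frac{1}{2 l} = \frac{E}{l}$)
$Z = \frac{75655635191}{31212663}$ ($Z = - \frac{6560}{\left(- \frac{17}{798}\right) 127} - \frac{11591}{14457} = - \frac{6560}{- \frac{2159}{798}} - \frac{11591}{14457} = \left(-6560\right) \left(- \frac{798}{2159}\right) - \frac{11591}{14457} = \frac{5234880}{2159} - \frac{11591}{14457} = \frac{75655635191}{31212663} \approx 2423.9$)
$Z - M{\left(-58,-36 \right)} = \frac{75655635191}{31212663} - - \frac{36}{-58} = \frac{75655635191}{31212663} - \left(-36\right) \left(- \frac{1}{58}\right) = \frac{75655635191}{31212663} - \frac{18}{29} = \frac{2193451592605}{905167227}$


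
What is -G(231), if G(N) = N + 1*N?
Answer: -462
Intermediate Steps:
G(N) = 2*N (G(N) = N + N = 2*N)
-G(231) = -2*231 = -1*462 = -462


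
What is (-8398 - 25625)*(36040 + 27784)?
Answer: -2171483952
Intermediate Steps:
(-8398 - 25625)*(36040 + 27784) = -34023*63824 = -2171483952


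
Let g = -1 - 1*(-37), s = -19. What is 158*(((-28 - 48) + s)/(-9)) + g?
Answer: 15334/9 ≈ 1703.8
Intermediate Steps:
g = 36 (g = -1 + 37 = 36)
158*(((-28 - 48) + s)/(-9)) + g = 158*(((-28 - 48) - 19)/(-9)) + 36 = 158*((-76 - 19)*(-⅑)) + 36 = 158*(-95*(-⅑)) + 36 = 158*(95/9) + 36 = 15010/9 + 36 = 15334/9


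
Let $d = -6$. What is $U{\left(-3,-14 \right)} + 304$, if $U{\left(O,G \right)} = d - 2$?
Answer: $296$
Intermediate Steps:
$U{\left(O,G \right)} = -8$ ($U{\left(O,G \right)} = -6 - 2 = -8$)
$U{\left(-3,-14 \right)} + 304 = -8 + 304 = 296$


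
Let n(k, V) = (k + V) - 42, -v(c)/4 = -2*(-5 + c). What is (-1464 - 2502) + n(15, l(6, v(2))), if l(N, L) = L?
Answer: -4017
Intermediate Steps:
v(c) = -40 + 8*c (v(c) = -(-8)*(-5 + c) = -4*(10 - 2*c) = -40 + 8*c)
n(k, V) = -42 + V + k (n(k, V) = (V + k) - 42 = -42 + V + k)
(-1464 - 2502) + n(15, l(6, v(2))) = (-1464 - 2502) + (-42 + (-40 + 8*2) + 15) = -3966 + (-42 + (-40 + 16) + 15) = -3966 + (-42 - 24 + 15) = -3966 - 51 = -4017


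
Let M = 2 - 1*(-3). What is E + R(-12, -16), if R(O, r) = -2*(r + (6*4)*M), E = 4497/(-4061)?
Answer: -849185/4061 ≈ -209.11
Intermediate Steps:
M = 5 (M = 2 + 3 = 5)
E = -4497/4061 (E = 4497*(-1/4061) = -4497/4061 ≈ -1.1074)
R(O, r) = -240 - 2*r (R(O, r) = -2*(r + (6*4)*5) = -2*(r + 24*5) = -2*(r + 120) = -2*(120 + r) = -240 - 2*r)
E + R(-12, -16) = -4497/4061 + (-240 - 2*(-16)) = -4497/4061 + (-240 + 32) = -4497/4061 - 208 = -849185/4061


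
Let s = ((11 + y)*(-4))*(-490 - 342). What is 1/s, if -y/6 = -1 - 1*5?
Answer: 1/156416 ≈ 6.3932e-6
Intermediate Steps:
y = 36 (y = -6*(-1 - 1*5) = -6*(-1 - 5) = -6*(-6) = 36)
s = 156416 (s = ((11 + 36)*(-4))*(-490 - 342) = (47*(-4))*(-832) = -188*(-832) = 156416)
1/s = 1/156416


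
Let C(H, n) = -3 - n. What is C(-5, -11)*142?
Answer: 1136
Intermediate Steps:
C(-5, -11)*142 = (-3 - 1*(-11))*142 = (-3 + 11)*142 = 8*142 = 1136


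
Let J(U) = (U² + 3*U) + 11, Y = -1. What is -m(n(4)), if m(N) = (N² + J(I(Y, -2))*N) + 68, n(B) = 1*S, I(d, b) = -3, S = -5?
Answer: -38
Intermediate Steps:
n(B) = -5 (n(B) = 1*(-5) = -5)
J(U) = 11 + U² + 3*U
m(N) = 68 + N² + 11*N (m(N) = (N² + (11 + (-3)² + 3*(-3))*N) + 68 = (N² + (11 + 9 - 9)*N) + 68 = (N² + 11*N) + 68 = 68 + N² + 11*N)
-m(n(4)) = -(68 + (-5)² + 11*(-5)) = -(68 + 25 - 55) = -1*38 = -38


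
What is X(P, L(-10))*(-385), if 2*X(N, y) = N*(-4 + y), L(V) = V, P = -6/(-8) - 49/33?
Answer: -23765/12 ≈ -1980.4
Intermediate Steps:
P = -97/132 (P = -6*(-⅛) - 49*1/33 = ¾ - 49/33 = -97/132 ≈ -0.73485)
X(N, y) = N*(-4 + y)/2 (X(N, y) = (N*(-4 + y))/2 = N*(-4 + y)/2)
X(P, L(-10))*(-385) = ((½)*(-97/132)*(-4 - 10))*(-385) = ((½)*(-97/132)*(-14))*(-385) = (679/132)*(-385) = -23765/12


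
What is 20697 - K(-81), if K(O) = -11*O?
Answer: 19806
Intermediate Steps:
20697 - K(-81) = 20697 - (-11)*(-81) = 20697 - 1*891 = 20697 - 891 = 19806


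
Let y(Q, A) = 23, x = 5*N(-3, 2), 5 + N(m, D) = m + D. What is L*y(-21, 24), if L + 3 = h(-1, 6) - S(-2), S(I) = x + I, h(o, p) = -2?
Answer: 621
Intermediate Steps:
N(m, D) = -5 + D + m (N(m, D) = -5 + (m + D) = -5 + (D + m) = -5 + D + m)
x = -30 (x = 5*(-5 + 2 - 3) = 5*(-6) = -30)
S(I) = -30 + I
L = 27 (L = -3 + (-2 - (-30 - 2)) = -3 + (-2 - 1*(-32)) = -3 + (-2 + 32) = -3 + 30 = 27)
L*y(-21, 24) = 27*23 = 621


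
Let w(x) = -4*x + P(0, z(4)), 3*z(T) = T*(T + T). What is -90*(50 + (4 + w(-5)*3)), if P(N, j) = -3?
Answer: -9450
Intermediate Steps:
z(T) = 2*T**2/3 (z(T) = (T*(T + T))/3 = (T*(2*T))/3 = (2*T**2)/3 = 2*T**2/3)
w(x) = -3 - 4*x (w(x) = -4*x - 3 = -3 - 4*x)
-90*(50 + (4 + w(-5)*3)) = -90*(50 + (4 + (-3 - 4*(-5))*3)) = -90*(50 + (4 + (-3 + 20)*3)) = -90*(50 + (4 + 17*3)) = -90*(50 + (4 + 51)) = -90*(50 + 55) = -90*105 = -9450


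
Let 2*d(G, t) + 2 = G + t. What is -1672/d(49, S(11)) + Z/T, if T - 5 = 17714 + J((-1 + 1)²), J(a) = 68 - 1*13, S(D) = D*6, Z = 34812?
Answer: -27751250/1004231 ≈ -27.634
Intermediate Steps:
S(D) = 6*D
J(a) = 55 (J(a) = 68 - 13 = 55)
T = 17774 (T = 5 + (17714 + 55) = 5 + 17769 = 17774)
d(G, t) = -1 + G/2 + t/2 (d(G, t) = -1 + (G + t)/2 = -1 + (G/2 + t/2) = -1 + G/2 + t/2)
-1672/d(49, S(11)) + Z/T = -1672/(-1 + (½)*49 + (6*11)/2) + 34812/17774 = -1672/(-1 + 49/2 + (½)*66) + 34812*(1/17774) = -1672/(-1 + 49/2 + 33) + 17406/8887 = -1672/113/2 + 17406/8887 = -1672*2/113 + 17406/8887 = -3344/113 + 17406/8887 = -27751250/1004231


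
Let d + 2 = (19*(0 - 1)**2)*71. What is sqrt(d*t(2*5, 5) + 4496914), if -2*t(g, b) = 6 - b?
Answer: sqrt(17984962)/2 ≈ 2120.4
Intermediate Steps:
t(g, b) = -3 + b/2 (t(g, b) = -(6 - b)/2 = -3 + b/2)
d = 1347 (d = -2 + (19*(0 - 1)**2)*71 = -2 + (19*(-1)**2)*71 = -2 + (19*1)*71 = -2 + 19*71 = -2 + 1349 = 1347)
sqrt(d*t(2*5, 5) + 4496914) = sqrt(1347*(-3 + (1/2)*5) + 4496914) = sqrt(1347*(-3 + 5/2) + 4496914) = sqrt(1347*(-1/2) + 4496914) = sqrt(-1347/2 + 4496914) = sqrt(8992481/2) = sqrt(17984962)/2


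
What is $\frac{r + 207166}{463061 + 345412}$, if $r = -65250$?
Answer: $\frac{141916}{808473} \approx 0.17554$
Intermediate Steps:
$\frac{r + 207166}{463061 + 345412} = \frac{-65250 + 207166}{463061 + 345412} = \frac{141916}{808473}$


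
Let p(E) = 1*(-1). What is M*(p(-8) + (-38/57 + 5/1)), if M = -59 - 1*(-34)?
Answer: -250/3 ≈ -83.333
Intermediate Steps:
M = -25 (M = -59 + 34 = -25)
p(E) = -1
M*(p(-8) + (-38/57 + 5/1)) = -25*(-1 + (-38/57 + 5/1)) = -25*(-1 + (-38*1/57 + 5*1)) = -25*(-1 + (-⅔ + 5)) = -25*(-1 + 13/3) = -25*10/3 = -250/3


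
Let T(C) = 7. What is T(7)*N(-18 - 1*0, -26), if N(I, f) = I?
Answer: -126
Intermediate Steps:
T(7)*N(-18 - 1*0, -26) = 7*(-18 - 1*0) = 7*(-18 + 0) = 7*(-18) = -126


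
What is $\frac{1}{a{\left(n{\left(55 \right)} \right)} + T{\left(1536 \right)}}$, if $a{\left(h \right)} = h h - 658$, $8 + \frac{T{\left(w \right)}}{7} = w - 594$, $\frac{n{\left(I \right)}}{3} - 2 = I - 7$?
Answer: $\frac{1}{28380} \approx 3.5236 \cdot 10^{-5}$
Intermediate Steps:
$n{\left(I \right)} = -15 + 3 I$ ($n{\left(I \right)} = 6 + 3 \left(I - 7\right) = 6 + 3 \left(-7 + I\right) = 6 + \left(-21 + 3 I\right) = -15 + 3 I$)
$T{\left(w \right)} = -4214 + 7 w$ ($T{\left(w \right)} = -56 + 7 \left(w - 594\right) = -56 + 7 \left(-594 + w\right) = -56 + \left(-4158 + 7 w\right) = -4214 + 7 w$)
$a{\left(h \right)} = -658 + h^{2}$ ($a{\left(h \right)} = h^{2} - 658 = -658 + h^{2}$)
$\frac{1}{a{\left(n{\left(55 \right)} \right)} + T{\left(1536 \right)}} = \frac{1}{\left(-658 + \left(-15 + 3 \cdot 55\right)^{2}\right) + \left(-4214 + 7 \cdot 1536\right)} = \frac{1}{\left(-658 + \left(-15 + 165\right)^{2}\right) + \left(-4214 + 10752\right)} = \frac{1}{\left(-658 + 150^{2}\right) + 6538} = \frac{1}{\left(-658 + 22500\right) + 6538} = \frac{1}{21842 + 6538} = \frac{1}{28380}$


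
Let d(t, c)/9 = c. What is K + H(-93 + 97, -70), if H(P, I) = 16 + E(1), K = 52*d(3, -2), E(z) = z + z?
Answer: -918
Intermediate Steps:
d(t, c) = 9*c
E(z) = 2*z
K = -936 (K = 52*(9*(-2)) = 52*(-18) = -936)
H(P, I) = 18 (H(P, I) = 16 + 2*1 = 16 + 2 = 18)
K + H(-93 + 97, -70) = -936 + 18 = -918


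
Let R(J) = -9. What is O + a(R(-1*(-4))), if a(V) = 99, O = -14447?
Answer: -14348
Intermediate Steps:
O + a(R(-1*(-4))) = -14447 + 99 = -14348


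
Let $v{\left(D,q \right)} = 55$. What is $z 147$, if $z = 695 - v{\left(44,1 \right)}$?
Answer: $94080$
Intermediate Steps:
$z = 640$ ($z = 695 - 55 = 640$)
$z 147 = 640 \cdot 147 = 94080$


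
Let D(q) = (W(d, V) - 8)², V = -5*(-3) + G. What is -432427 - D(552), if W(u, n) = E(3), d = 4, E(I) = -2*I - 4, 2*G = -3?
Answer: -432751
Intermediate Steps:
G = -3/2 (G = (½)*(-3) = -3/2 ≈ -1.5000)
V = 27/2 (V = -5*(-3) - 3/2 = 15 - 3/2 = 27/2 ≈ 13.500)
E(I) = -4 - 2*I
W(u, n) = -10 (W(u, n) = -4 - 2*3 = -4 - 6 = -10)
D(q) = 324 (D(q) = (-10 - 8)² = (-18)² = 324)
-432427 - D(552) = -432427 - 1*324 = -432427 - 324 = -432751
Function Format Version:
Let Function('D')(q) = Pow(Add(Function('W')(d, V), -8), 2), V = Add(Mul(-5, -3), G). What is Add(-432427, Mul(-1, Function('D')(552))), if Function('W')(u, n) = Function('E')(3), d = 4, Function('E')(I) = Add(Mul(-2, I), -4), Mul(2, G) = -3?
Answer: -432751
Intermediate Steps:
G = Rational(-3, 2) (G = Mul(Rational(1, 2), -3) = Rational(-3, 2) ≈ -1.5000)
V = Rational(27, 2) (V = Add(Mul(-5, -3), Rational(-3, 2)) = Add(15, Rational(-3, 2)) = Rational(27, 2) ≈ 13.500)
Function('E')(I) = Add(-4, Mul(-2, I))
Function('W')(u, n) = -10 (Function('W')(u, n) = Add(-4, Mul(-2, 3)) = Add(-4, -6) = -10)
Function('D')(q) = 324 (Function('D')(q) = Pow(Add(-10, -8), 2) = Pow(-18, 2) = 324)
Add(-432427, Mul(-1, Function('D')(552))) = Add(-432427, Mul(-1, 324)) = Add(-432427, -324) = -432751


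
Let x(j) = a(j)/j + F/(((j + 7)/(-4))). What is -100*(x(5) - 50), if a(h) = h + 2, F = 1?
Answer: 14680/3 ≈ 4893.3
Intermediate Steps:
a(h) = 2 + h
x(j) = 1/(-7/4 - j/4) + (2 + j)/j (x(j) = (2 + j)/j + 1/((j + 7)/(-4)) = (2 + j)/j + 1/(-(7 + j)/4) = (2 + j)/j + 1/(-7/4 - j/4) = 1/(-7/4 - j/4) + (2 + j)/j)
-100*(x(5) - 50) = -100*((14 + 5**2 + 5*5)/(5*(7 + 5)) - 50) = -100*((1/5)*(14 + 25 + 25)/12 - 50) = -100*((1/5)*(1/12)*64 - 50) = -100*(16/15 - 50) = -100*(-734/15) = 14680/3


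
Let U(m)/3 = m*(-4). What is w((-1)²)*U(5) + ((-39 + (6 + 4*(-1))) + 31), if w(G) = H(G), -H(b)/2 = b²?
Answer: 114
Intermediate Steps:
U(m) = -12*m (U(m) = 3*(m*(-4)) = 3*(-4*m) = -12*m)
H(b) = -2*b²
w(G) = -2*G²
w((-1)²)*U(5) + ((-39 + (6 + 4*(-1))) + 31) = (-2*((-1)²)²)*(-12*5) + ((-39 + (6 + 4*(-1))) + 31) = -2*1²*(-60) + ((-39 + (6 - 4)) + 31) = -2*1*(-60) + ((-39 + 2) + 31) = -2*(-60) + (-37 + 31) = 120 - 6 = 114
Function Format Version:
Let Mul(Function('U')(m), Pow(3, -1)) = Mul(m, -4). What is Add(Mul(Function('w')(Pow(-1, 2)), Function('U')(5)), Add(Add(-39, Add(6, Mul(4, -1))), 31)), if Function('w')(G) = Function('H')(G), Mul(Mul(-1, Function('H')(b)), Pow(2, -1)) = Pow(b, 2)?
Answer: 114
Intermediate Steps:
Function('U')(m) = Mul(-12, m) (Function('U')(m) = Mul(3, Mul(m, -4)) = Mul(3, Mul(-4, m)) = Mul(-12, m))
Function('H')(b) = Mul(-2, Pow(b, 2))
Function('w')(G) = Mul(-2, Pow(G, 2))
Add(Mul(Function('w')(Pow(-1, 2)), Function('U')(5)), Add(Add(-39, Add(6, Mul(4, -1))), 31)) = Add(Mul(Mul(-2, Pow(Pow(-1, 2), 2)), Mul(-12, 5)), Add(Add(-39, Add(6, Mul(4, -1))), 31)) = Add(Mul(Mul(-2, Pow(1, 2)), -60), Add(Add(-39, Add(6, -4)), 31)) = Add(Mul(Mul(-2, 1), -60), Add(Add(-39, 2), 31)) = Add(Mul(-2, -60), Add(-37, 31)) = Add(120, -6) = 114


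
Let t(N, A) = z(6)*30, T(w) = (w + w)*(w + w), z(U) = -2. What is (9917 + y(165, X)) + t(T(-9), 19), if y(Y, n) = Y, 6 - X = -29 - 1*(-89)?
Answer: 10022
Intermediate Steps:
X = -54 (X = 6 - (-29 - 1*(-89)) = 6 - (-29 + 89) = 6 - 1*60 = 6 - 60 = -54)
T(w) = 4*w² (T(w) = (2*w)*(2*w) = 4*w²)
t(N, A) = -60 (t(N, A) = -2*30 = -60)
(9917 + y(165, X)) + t(T(-9), 19) = (9917 + 165) - 60 = 10082 - 60 = 10022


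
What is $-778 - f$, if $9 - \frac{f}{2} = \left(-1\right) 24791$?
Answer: $-50378$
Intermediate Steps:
$f = 49600$ ($f = 18 - 2 \left(\left(-1\right) 24791\right) = 18 - -49582 = 18 + 49582 = 49600$)
$-778 - f = -778 - 49600 = -50378$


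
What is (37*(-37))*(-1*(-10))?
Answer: -13690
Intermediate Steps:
(37*(-37))*(-1*(-10)) = -1369*10 = -13690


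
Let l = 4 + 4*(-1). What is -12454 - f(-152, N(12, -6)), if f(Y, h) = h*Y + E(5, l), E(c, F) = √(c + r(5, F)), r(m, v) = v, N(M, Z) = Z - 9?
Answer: -14734 - √5 ≈ -14736.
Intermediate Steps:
N(M, Z) = -9 + Z
l = 0 (l = 4 - 4 = 0)
E(c, F) = √(F + c) (E(c, F) = √(c + F) = √(F + c))
f(Y, h) = √5 + Y*h (f(Y, h) = h*Y + √(0 + 5) = Y*h + √5 = √5 + Y*h)
-12454 - f(-152, N(12, -6)) = -12454 - (√5 - 152*(-9 - 6)) = -12454 - (√5 - 152*(-15)) = -12454 - (√5 + 2280) = -12454 - (2280 + √5) = -12454 + (-2280 - √5) = -14734 - √5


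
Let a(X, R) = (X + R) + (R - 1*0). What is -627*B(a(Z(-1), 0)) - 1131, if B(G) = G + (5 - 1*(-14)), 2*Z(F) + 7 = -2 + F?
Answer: -9909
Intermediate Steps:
Z(F) = -9/2 + F/2 (Z(F) = -7/2 + (-2 + F)/2 = -7/2 + (-1 + F/2) = -9/2 + F/2)
a(X, R) = X + 2*R (a(X, R) = (R + X) + (R + 0) = (R + X) + R = X + 2*R)
B(G) = 19 + G (B(G) = G + (5 + 14) = G + 19 = 19 + G)
-627*B(a(Z(-1), 0)) - 1131 = -627*(19 + ((-9/2 + (½)*(-1)) + 2*0)) - 1131 = -627*(19 + ((-9/2 - ½) + 0)) - 1131 = -627*(19 + (-5 + 0)) - 1131 = -627*(19 - 5) - 1131 = -627*14 - 1131 = -8778 - 1131 = -9909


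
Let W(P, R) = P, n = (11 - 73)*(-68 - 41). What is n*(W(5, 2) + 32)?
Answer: 250046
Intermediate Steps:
n = 6758 (n = -62*(-109) = 6758)
n*(W(5, 2) + 32) = 6758*(5 + 32) = 6758*37 = 250046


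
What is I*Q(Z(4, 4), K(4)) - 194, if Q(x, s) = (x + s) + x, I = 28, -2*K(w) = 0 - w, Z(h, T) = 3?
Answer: 30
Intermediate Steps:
K(w) = w/2 (K(w) = -(0 - w)/2 = -(-1)*w/2 = w/2)
Q(x, s) = s + 2*x (Q(x, s) = (s + x) + x = s + 2*x)
I*Q(Z(4, 4), K(4)) - 194 = 28*((1/2)*4 + 2*3) - 194 = 28*(2 + 6) - 194 = 28*8 - 194 = 224 - 194 = 30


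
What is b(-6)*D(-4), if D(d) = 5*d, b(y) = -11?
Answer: 220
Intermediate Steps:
b(-6)*D(-4) = -55*(-4) = -11*(-20) = 220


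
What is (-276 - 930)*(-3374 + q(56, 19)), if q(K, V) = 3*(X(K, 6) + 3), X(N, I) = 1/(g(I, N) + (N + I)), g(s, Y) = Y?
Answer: 239431401/59 ≈ 4.0582e+6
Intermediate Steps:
X(N, I) = 1/(I + 2*N) (X(N, I) = 1/(N + (N + I)) = 1/(N + (I + N)) = 1/(I + 2*N))
q(K, V) = 9 + 3/(6 + 2*K) (q(K, V) = 3*(1/(6 + 2*K) + 3) = 3*(3 + 1/(6 + 2*K)) = 9 + 3/(6 + 2*K))
(-276 - 930)*(-3374 + q(56, 19)) = (-276 - 930)*(-3374 + 3*(19 + 6*56)/(2*(3 + 56))) = -1206*(-3374 + (3/2)*(19 + 336)/59) = -1206*(-3374 + (3/2)*(1/59)*355) = -1206*(-3374 + 1065/118) = -1206*(-397067/118) = 239431401/59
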